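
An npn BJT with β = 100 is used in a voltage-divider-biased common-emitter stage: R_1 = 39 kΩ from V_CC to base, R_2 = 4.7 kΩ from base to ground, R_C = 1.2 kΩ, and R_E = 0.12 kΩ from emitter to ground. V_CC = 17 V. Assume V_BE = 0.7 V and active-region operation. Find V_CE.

Thevenize the base divider: V_Th = V_CC·R_2/(R_1+R_2) = 17×4.7/43.7 = 1.83 V, R_Th = R_1‖R_2 = 4.19 kΩ.
Base-emitter loop: V_Th = I_B·R_Th + V_BE + (β+1)I_B·R_E, so I_B = (1.83 − 0.7) / (4.19 + 101×0.12) = 0.0692 mA.
I_C = β·I_B = 100×0.0692 = 6.92 mA, and I_E = (β+1)I_B = 6.99 mA.
V_CE = V_CC − I_C·R_C − I_E·R_E = 17 − 6.92×1.2 − 6.99×0.12 = 7.86 V.
V_CE = 7.86 V > 0.2 V confirms active-region operation.

V_CE ≈ 7.9 V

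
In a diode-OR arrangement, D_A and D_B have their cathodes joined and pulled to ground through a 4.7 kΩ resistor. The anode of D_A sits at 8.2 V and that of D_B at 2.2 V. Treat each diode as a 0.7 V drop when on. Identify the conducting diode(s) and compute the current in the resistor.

Assume both conduct. Then node N would need to be at both 8.2−0.7 = 7.5 V and 2.2−0.7 = 1.5 V, which is impossible.
Assume only D_A conducts: V_N = 8.2 − 0.7 = 7.5 V, so I_R = 7.5/4.7 = 1.6 mA.
Check D_B: its anode-to-cathode voltage is 2.2 − 7.5 = -5.3 V < 0.7 V, so it is off. The assumption is consistent.

Only D_A conducts; I_R ≈ 1.6 mA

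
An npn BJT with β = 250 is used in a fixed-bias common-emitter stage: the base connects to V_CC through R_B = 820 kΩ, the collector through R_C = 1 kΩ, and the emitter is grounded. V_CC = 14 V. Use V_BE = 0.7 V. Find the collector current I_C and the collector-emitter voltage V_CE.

I_C ≈ 4.1 mA, V_CE ≈ 9.9 V

Base loop: V_CC = I_B·R_B + V_BE, so I_B = (14 − 0.7)/820 kΩ = 0.0162 mA.
In the active region I_C = β·I_B = 250 × 0.0162 = 4.05 mA.
Collector loop: V_CE = V_CC − I_C·R_C = 14 − 4.05×1 = 9.95 V.
Since V_CE = 9.95 V > V_CE(sat) ≈ 0.2 V, the transistor is in the active region as assumed.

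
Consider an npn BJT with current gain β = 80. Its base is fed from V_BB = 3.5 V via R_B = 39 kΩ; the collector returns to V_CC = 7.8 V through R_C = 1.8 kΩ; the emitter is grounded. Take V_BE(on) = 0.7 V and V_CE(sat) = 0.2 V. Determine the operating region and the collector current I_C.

saturation; I_C ≈ 4.2 mA

Assume active: I_B = (3.5 − 0.7)/39 = 0.0718 mA, giving I_C = β·I_B = 5.74 mA.
But then V_CE = 7.8 − 5.74×1.8 = -2.54 V < V_CE(sat) = 0.2 V — impossible in the active region.
So the transistor is saturated. With V_CE = 0.2 V, I_C = (V_CC − 0.2)/R_C = 7.6/1.8 = 4.22 mA.
Check: β·I_B = 5.74 mA > I_C = 4.22 mA, confirming saturation.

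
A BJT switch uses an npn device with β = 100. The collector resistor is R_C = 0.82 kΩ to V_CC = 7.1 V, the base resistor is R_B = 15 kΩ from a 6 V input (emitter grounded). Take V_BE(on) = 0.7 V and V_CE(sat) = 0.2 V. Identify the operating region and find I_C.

saturation; I_C ≈ 8.4 mA

Assume active: I_B = (6 − 0.7)/15 = 0.353 mA, giving I_C = β·I_B = 35.3 mA.
But then V_CE = 7.1 − 35.3×0.82 = -21.9 V < V_CE(sat) = 0.2 V — impossible in the active region.
So the transistor is saturated. With V_CE = 0.2 V, I_C = (V_CC − 0.2)/R_C = 6.9/0.82 = 8.41 mA.
Check: β·I_B = 35.3 mA > I_C = 8.41 mA, confirming saturation.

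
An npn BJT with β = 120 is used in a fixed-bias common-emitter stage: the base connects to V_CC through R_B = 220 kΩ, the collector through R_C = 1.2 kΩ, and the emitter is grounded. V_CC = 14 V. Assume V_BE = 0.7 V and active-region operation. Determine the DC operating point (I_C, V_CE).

Base loop: V_CC = I_B·R_B + V_BE, so I_B = (14 − 0.7)/220 kΩ = 0.0605 mA.
In the active region I_C = β·I_B = 120 × 0.0605 = 7.25 mA.
Collector loop: V_CE = V_CC − I_C·R_C = 14 − 7.25×1.2 = 5.29 V.
Since V_CE = 5.29 V > V_CE(sat) ≈ 0.2 V, the transistor is in the active region as assumed.

I_C ≈ 7.3 mA, V_CE ≈ 5.3 V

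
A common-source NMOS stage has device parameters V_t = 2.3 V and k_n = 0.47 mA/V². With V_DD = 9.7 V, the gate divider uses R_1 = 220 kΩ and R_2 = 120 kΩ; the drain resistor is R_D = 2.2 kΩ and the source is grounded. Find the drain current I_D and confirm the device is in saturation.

I_D ≈ 0.3 mA

V_G = V_DD·R_2/(R_1+R_2) = 9.7×120/340 = 3.42 V. With the source grounded, V_GS = V_G = 3.42 V.
Assume saturation: I_D = (k_n/2)(V_GS − V_t)² = (0.47/2)×(3.42 − 2.3)² = 0.235×1.12² = 0.297 mA.
V_DS = V_DD − I_D·R_D = 9.7 − 0.297×2.2 = 9.05 V.
Saturation requires V_DS ≥ V_GS − V_t = 1.12 V; 9.05 ≥ 1.12 ✓.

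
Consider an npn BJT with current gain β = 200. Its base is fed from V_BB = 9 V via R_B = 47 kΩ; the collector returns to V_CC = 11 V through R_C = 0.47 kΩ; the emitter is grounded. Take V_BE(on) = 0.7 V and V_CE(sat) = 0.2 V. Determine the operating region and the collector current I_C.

saturation; I_C ≈ 23 mA

Assume active: I_B = (9 − 0.7)/47 = 0.177 mA, giving I_C = β·I_B = 35.3 mA.
But then V_CE = 11 − 35.3×0.47 = -5.6 V < V_CE(sat) = 0.2 V — impossible in the active region.
So the transistor is saturated. With V_CE = 0.2 V, I_C = (V_CC − 0.2)/R_C = 10.8/0.47 = 23 mA.
Check: β·I_B = 35.3 mA > I_C = 23 mA, confirming saturation.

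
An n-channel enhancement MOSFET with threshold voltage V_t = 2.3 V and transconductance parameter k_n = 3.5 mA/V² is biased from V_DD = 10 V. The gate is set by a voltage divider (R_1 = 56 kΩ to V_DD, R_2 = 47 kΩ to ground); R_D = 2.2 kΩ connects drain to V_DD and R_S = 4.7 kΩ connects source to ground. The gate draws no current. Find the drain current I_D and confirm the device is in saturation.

I_D ≈ 0.38 mA

V_G = V_DD·R_2/(R_1+R_2) = 10×47/103 = 4.56 V.
Assume saturation: I_D = (k_n/2)(V_GS − V_t)² with V_GS = V_G − I_D·R_S = 4.56 − 4.7·I_D.
Substituting gives 38.7·I_D² − 38.2·I_D + 8.96 = 0, with roots I_D = 0.382 or 0.607 mA.
The root I_D = 0.607 mA gives V_GS = 1.71 V ≤ V_t, so take I_D = 0.382 mA.
Then V_GS = 2.77 V and V_DS = V_DD − I_D(R_D+R_S) = 10 − 0.382×6.9 = 7.36 V.
Saturation requires V_DS ≥ V_GS − V_t = 0.467 V; 7.36 ≥ 0.467 ✓.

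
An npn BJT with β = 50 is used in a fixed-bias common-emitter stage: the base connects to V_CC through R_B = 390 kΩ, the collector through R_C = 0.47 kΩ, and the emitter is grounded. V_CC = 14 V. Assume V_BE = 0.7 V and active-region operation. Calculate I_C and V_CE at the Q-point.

I_C ≈ 1.7 mA, V_CE ≈ 13 V

Base loop: V_CC = I_B·R_B + V_BE, so I_B = (14 − 0.7)/390 kΩ = 0.0341 mA.
In the active region I_C = β·I_B = 50 × 0.0341 = 1.71 mA.
Collector loop: V_CE = V_CC − I_C·R_C = 14 − 1.71×0.47 = 13.2 V.
Since V_CE = 13.2 V > V_CE(sat) ≈ 0.2 V, the transistor is in the active region as assumed.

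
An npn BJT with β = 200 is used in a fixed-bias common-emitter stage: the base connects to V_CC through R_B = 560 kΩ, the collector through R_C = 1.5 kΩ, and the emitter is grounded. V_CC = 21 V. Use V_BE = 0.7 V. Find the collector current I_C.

I_C ≈ 7.3 mA

Base loop: V_CC = I_B·R_B + V_BE, so I_B = (21 − 0.7)/560 kΩ = 0.0363 mA.
In the active region I_C = β·I_B = 200 × 0.0363 = 7.25 mA.
Collector loop: V_CE = V_CC − I_C·R_C = 21 − 7.25×1.5 = 10.1 V.
Since V_CE = 10.1 V > V_CE(sat) ≈ 0.2 V, the transistor is in the active region as assumed.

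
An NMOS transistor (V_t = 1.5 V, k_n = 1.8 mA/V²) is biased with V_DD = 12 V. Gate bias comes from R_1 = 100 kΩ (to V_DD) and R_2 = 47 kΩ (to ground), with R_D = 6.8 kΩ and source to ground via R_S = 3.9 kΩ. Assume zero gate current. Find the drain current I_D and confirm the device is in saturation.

V_G = V_DD·R_2/(R_1+R_2) = 12×47/147 = 3.84 V.
Assume saturation: I_D = (k_n/2)(V_GS − V_t)² with V_GS = V_G − I_D·R_S = 3.84 − 3.9·I_D.
Substituting gives 13.7·I_D² − 17.4·I_D + 4.91 = 0, with roots I_D = 0.423 or 0.848 mA.
The root I_D = 0.848 mA gives V_GS = 0.529 V ≤ V_t, so take I_D = 0.423 mA.
Then V_GS = 2.19 V and V_DS = V_DD − I_D(R_D+R_S) = 12 − 0.423×10.7 = 7.47 V.
Saturation requires V_DS ≥ V_GS − V_t = 0.686 V; 7.47 ≥ 0.686 ✓.

I_D ≈ 0.42 mA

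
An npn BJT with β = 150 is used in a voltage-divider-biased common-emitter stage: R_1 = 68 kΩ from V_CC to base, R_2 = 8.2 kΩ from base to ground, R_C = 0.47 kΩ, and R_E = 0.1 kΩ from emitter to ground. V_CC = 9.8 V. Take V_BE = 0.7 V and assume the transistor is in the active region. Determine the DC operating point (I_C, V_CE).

Thevenize the base divider: V_Th = V_CC·R_2/(R_1+R_2) = 9.8×8.2/76.2 = 1.05 V, R_Th = R_1‖R_2 = 7.32 kΩ.
Base-emitter loop: V_Th = I_B·R_Th + V_BE + (β+1)I_B·R_E, so I_B = (1.05 − 0.7) / (7.32 + 151×0.1) = 0.0158 mA.
I_C = β·I_B = 150×0.0158 = 2.37 mA, and I_E = (β+1)I_B = 2.39 mA.
V_CE = V_CC − I_C·R_C − I_E·R_E = 9.8 − 2.37×0.47 − 2.39×0.1 = 8.45 V.
V_CE = 8.45 V > 0.2 V confirms active-region operation.

I_C ≈ 2.4 mA, V_CE ≈ 8.4 V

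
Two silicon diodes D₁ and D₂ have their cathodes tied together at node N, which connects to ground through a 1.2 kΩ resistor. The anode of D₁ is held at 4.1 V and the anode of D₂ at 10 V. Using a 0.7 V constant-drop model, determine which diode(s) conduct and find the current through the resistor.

Assume both conduct. Then node N would need to be at both 4.1−0.7 = 3.4 V and 10−0.7 = 9.3 V, which is impossible.
Assume only D₂ conducts: V_N = 10 − 0.7 = 9.3 V, so I_R = 9.3/1.2 = 7.75 mA.
Check D₁: its anode-to-cathode voltage is 4.1 − 9.3 = -5.2 V < 0.7 V, so it is off. The assumption is consistent.

Only D₂ conducts; I_R ≈ 7.8 mA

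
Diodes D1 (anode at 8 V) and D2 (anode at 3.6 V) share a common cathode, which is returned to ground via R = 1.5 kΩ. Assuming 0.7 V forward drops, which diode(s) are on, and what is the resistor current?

Only D1 conducts; I_R ≈ 4.9 mA

Assume both conduct. Then node N would need to be at both 8−0.7 = 7.3 V and 3.6−0.7 = 2.9 V, which is impossible.
Assume only D1 conducts: V_N = 8 − 0.7 = 7.3 V, so I_R = 7.3/1.5 = 4.87 mA.
Check D2: its anode-to-cathode voltage is 3.6 − 7.3 = -3.7 V < 0.7 V, so it is off. The assumption is consistent.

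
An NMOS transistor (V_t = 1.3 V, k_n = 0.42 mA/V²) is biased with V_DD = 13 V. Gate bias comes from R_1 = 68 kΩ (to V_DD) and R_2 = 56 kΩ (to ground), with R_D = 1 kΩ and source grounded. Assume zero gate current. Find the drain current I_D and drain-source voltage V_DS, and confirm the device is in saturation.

I_D ≈ 4.4 mA, V_DS ≈ 8.6 V

V_G = V_DD·R_2/(R_1+R_2) = 13×56/124 = 5.87 V. With the source grounded, V_GS = V_G = 5.87 V.
Assume saturation: I_D = (k_n/2)(V_GS − V_t)² = (0.42/2)×(5.87 − 1.3)² = 0.21×4.57² = 4.39 mA.
V_DS = V_DD − I_D·R_D = 13 − 4.39×1 = 8.61 V.
Saturation requires V_DS ≥ V_GS − V_t = 4.57 V; 8.61 ≥ 4.57 ✓.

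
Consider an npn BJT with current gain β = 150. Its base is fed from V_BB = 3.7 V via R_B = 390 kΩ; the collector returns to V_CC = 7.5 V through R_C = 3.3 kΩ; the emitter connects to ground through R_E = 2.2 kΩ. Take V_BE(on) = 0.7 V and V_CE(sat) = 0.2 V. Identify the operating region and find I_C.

Assume active. Base-emitter loop: I_B = (V_BB − V_BE)/(R_B + (β+1)R_E) = (3.7 − 0.7)/(390 + 151×2.2) = 0.00415 mA.
I_C = β·I_B = 150×0.00415 = 0.623 mA.
V_CE = V_CC − I_C·R_C − I_E·R_E = 7.5 − 0.623×3.3 − 0.627×2.2 = 4.06 V > V_CE(sat), so the active-region assumption holds.

active; I_C ≈ 0.62 mA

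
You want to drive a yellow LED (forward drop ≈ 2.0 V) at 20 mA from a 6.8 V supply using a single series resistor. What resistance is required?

The resistor drops V_S − V_D = 6.8 − 2.0 = 4.8 V at 20 mA.
R = 4.8 V / 20 mA = 0.24 kΩ.

R ≈ 0.24 kΩ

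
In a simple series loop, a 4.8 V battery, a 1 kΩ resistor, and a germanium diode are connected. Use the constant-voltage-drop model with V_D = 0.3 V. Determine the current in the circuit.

KVL around the loop: 4.8 = V_D + I·R = 0.3 + I × 1 kΩ.
So I = (4.8 − 0.3) / 1 kΩ = 4.5 / 1 = 4.5 mA.

I ≈ 4.5 mA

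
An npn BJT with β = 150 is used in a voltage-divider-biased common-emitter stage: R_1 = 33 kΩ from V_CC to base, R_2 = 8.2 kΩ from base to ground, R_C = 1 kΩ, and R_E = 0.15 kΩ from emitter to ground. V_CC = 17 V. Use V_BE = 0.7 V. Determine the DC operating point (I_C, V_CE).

I_C ≈ 14 mA, V_CE ≈ 1.1 V

Thevenize the base divider: V_Th = V_CC·R_2/(R_1+R_2) = 17×8.2/41.2 = 3.38 V, R_Th = R_1‖R_2 = 6.57 kΩ.
Base-emitter loop: V_Th = I_B·R_Th + V_BE + (β+1)I_B·R_E, so I_B = (3.38 − 0.7) / (6.57 + 151×0.15) = 0.0918 mA.
I_C = β·I_B = 150×0.0918 = 13.8 mA, and I_E = (β+1)I_B = 13.9 mA.
V_CE = V_CC − I_C·R_C − I_E·R_E = 17 − 13.8×1 − 13.9×0.15 = 1.14 V.
V_CE = 1.14 V > 0.2 V confirms active-region operation.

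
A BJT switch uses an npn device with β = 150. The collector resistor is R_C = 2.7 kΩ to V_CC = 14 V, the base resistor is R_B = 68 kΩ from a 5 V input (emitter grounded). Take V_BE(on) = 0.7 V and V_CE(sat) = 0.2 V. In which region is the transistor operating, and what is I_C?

Assume active: I_B = (5 − 0.7)/68 = 0.0632 mA, giving I_C = β·I_B = 9.49 mA.
But then V_CE = 14 − 9.49×2.7 = -11.6 V < V_CE(sat) = 0.2 V — impossible in the active region.
So the transistor is saturated. With V_CE = 0.2 V, I_C = (V_CC − 0.2)/R_C = 13.8/2.7 = 5.11 mA.
Check: β·I_B = 9.49 mA > I_C = 5.11 mA, confirming saturation.

saturation; I_C ≈ 5.1 mA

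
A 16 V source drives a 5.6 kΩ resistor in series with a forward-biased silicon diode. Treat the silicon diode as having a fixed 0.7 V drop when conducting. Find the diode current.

KVL around the loop: 16 = V_D + I·R = 0.7 + I × 5.6 kΩ.
So I = (16 − 0.7) / 5.6 kΩ = 15.3 / 5.6 = 2.73 mA.

I ≈ 2.7 mA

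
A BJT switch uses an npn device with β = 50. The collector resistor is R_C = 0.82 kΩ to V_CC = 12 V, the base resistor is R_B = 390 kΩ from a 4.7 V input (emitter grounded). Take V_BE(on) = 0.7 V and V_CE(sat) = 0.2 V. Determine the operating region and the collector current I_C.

Assume active. Base-emitter loop: I_B = (V_BB − V_BE)/R_B = (4.7 − 0.7)/390 = 0.0103 mA.
I_C = β·I_B = 50×0.0103 = 0.513 mA.
V_CE = V_CC − I_C·R_C = 12 − 0.513×0.82 = 11.6 V > V_CE(sat), so the active-region assumption holds.

active; I_C ≈ 0.51 mA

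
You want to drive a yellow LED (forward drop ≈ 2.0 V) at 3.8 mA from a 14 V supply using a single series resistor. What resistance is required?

R ≈ 3.2 kΩ

The resistor drops V_S − V_D = 14 − 2.0 = 12 V at 3.8 mA.
R = 12 V / 3.8 mA = 3.16 kΩ.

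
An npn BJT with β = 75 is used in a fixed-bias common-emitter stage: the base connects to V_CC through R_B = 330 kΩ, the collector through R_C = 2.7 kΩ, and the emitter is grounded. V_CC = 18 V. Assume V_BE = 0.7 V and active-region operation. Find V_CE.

Base loop: V_CC = I_B·R_B + V_BE, so I_B = (18 − 0.7)/330 kΩ = 0.0524 mA.
In the active region I_C = β·I_B = 75 × 0.0524 = 3.93 mA.
Collector loop: V_CE = V_CC − I_C·R_C = 18 − 3.93×2.7 = 7.38 V.
Since V_CE = 7.38 V > V_CE(sat) ≈ 0.2 V, the transistor is in the active region as assumed.

V_CE ≈ 7.4 V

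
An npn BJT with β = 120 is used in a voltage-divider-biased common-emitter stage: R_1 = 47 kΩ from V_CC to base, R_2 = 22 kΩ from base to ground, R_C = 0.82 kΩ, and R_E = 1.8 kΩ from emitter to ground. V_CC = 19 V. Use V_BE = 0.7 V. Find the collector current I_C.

Thevenize the base divider: V_Th = V_CC·R_2/(R_1+R_2) = 19×22/69 = 6.06 V, R_Th = R_1‖R_2 = 15 kΩ.
Base-emitter loop: V_Th = I_B·R_Th + V_BE + (β+1)I_B·R_E, so I_B = (6.06 − 0.7) / (15 + 121×1.8) = 0.023 mA.
I_C = β·I_B = 120×0.023 = 2.76 mA, and I_E = (β+1)I_B = 2.79 mA.
V_CE = V_CC − I_C·R_C − I_E·R_E = 19 − 2.76×0.82 − 2.79×1.8 = 11.7 V.
V_CE = 11.7 V > 0.2 V confirms active-region operation.

I_C ≈ 2.8 mA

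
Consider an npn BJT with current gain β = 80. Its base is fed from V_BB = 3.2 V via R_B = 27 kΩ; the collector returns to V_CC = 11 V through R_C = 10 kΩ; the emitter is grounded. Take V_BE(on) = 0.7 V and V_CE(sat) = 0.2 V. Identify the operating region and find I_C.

saturation; I_C ≈ 1.1 mA

Assume active: I_B = (3.2 − 0.7)/27 = 0.0926 mA, giving I_C = β·I_B = 7.41 mA.
But then V_CE = 11 − 7.41×10 = -63.1 V < V_CE(sat) = 0.2 V — impossible in the active region.
So the transistor is saturated. With V_CE = 0.2 V, I_C = (V_CC − 0.2)/R_C = 10.8/10 = 1.08 mA.
Check: β·I_B = 7.41 mA > I_C = 1.08 mA, confirming saturation.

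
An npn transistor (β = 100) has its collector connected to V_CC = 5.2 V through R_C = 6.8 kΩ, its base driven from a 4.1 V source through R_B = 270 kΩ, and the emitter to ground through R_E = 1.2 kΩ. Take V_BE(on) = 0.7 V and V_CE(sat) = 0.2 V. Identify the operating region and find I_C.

Assume active: I_B = (4.1 − 0.7)/(270 + 101×1.2) = 0.00869 mA, I_C = β·I_B = 0.869 mA.
Then V_CE = 5.2 − 0.869×6.8 − 0.878×1.2 = -1.76 V < 0.2 V — the active assumption fails.
Re-solve with V_CE = 0.2 V. KCL at the emitter: V_E/R_E = (V_BB−0.7−V_E)/R_B + (V_CC−0.2−V_E)/R_C, giving V_E = 0.76 V.
I_C = (V_CC − 0.2 − V_E)/R_C = (5 − 0.76)/6.8 = 0.624 mA.
Check: I_B = (3.4 − 0.76)/270 = 0.00978 mA, and β·I_B = 0.978 mA > I_C, confirming saturation.

saturation; I_C ≈ 0.62 mA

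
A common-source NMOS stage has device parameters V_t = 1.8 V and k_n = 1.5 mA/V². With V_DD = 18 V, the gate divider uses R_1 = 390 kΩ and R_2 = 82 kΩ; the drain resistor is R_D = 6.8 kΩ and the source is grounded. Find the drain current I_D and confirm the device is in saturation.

V_G = V_DD·R_2/(R_1+R_2) = 18×82/472 = 3.13 V. With the source grounded, V_GS = V_G = 3.13 V.
Assume saturation: I_D = (k_n/2)(V_GS − V_t)² = (1.5/2)×(3.13 − 1.8)² = 0.75×1.33² = 1.32 mA.
V_DS = V_DD − I_D·R_D = 18 − 1.32×6.8 = 9.02 V.
Saturation requires V_DS ≥ V_GS − V_t = 1.33 V; 9.02 ≥ 1.33 ✓.

I_D ≈ 1.3 mA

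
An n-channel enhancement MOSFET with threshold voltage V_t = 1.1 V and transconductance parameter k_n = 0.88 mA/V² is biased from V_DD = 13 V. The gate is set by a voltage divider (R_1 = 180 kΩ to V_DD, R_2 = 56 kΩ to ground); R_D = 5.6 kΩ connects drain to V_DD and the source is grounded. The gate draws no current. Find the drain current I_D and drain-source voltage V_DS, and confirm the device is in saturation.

I_D ≈ 1.7 mA, V_DS ≈ 3.3 V

V_G = V_DD·R_2/(R_1+R_2) = 13×56/236 = 3.08 V. With the source grounded, V_GS = V_G = 3.08 V.
Assume saturation: I_D = (k_n/2)(V_GS − V_t)² = (0.88/2)×(3.08 − 1.1)² = 0.44×1.98² = 1.73 mA.
V_DS = V_DD − I_D·R_D = 13 − 1.73×5.6 = 3.29 V.
Saturation requires V_DS ≥ V_GS − V_t = 1.98 V; 3.29 ≥ 1.98 ✓.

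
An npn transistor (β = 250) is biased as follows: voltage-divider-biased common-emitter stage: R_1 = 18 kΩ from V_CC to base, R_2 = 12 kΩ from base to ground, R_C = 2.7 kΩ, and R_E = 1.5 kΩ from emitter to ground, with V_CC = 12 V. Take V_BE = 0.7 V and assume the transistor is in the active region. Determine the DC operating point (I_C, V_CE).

I_C ≈ 2.7 mA, V_CE ≈ 0.76 V

Thevenize the base divider: V_Th = V_CC·R_2/(R_1+R_2) = 12×12/30 = 4.8 V, R_Th = R_1‖R_2 = 7.2 kΩ.
Base-emitter loop: V_Th = I_B·R_Th + V_BE + (β+1)I_B·R_E, so I_B = (4.8 − 0.7) / (7.2 + 251×1.5) = 0.0107 mA.
I_C = β·I_B = 250×0.0107 = 2.67 mA, and I_E = (β+1)I_B = 2.68 mA.
V_CE = V_CC − I_C·R_C − I_E·R_E = 12 − 2.67×2.7 − 2.68×1.5 = 0.764 V.
V_CE = 0.764 V > 0.2 V confirms active-region operation.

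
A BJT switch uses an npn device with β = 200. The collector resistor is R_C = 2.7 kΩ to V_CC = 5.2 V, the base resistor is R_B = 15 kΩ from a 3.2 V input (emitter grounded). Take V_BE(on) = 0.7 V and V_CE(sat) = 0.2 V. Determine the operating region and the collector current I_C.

Assume active: I_B = (3.2 − 0.7)/15 = 0.167 mA, giving I_C = β·I_B = 33.3 mA.
But then V_CE = 5.2 − 33.3×2.7 = -84.8 V < V_CE(sat) = 0.2 V — impossible in the active region.
So the transistor is saturated. With V_CE = 0.2 V, I_C = (V_CC − 0.2)/R_C = 5/2.7 = 1.85 mA.
Check: β·I_B = 33.3 mA > I_C = 1.85 mA, confirming saturation.

saturation; I_C ≈ 1.9 mA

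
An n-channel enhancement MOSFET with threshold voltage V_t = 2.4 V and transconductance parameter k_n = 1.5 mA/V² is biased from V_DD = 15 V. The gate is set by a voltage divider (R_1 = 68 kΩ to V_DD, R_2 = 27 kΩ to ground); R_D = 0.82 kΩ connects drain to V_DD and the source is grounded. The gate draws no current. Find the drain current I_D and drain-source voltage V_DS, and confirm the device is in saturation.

V_G = V_DD·R_2/(R_1+R_2) = 15×27/95 = 4.26 V. With the source grounded, V_GS = V_G = 4.26 V.
Assume saturation: I_D = (k_n/2)(V_GS − V_t)² = (1.5/2)×(4.26 − 2.4)² = 0.75×1.86² = 2.6 mA.
V_DS = V_DD − I_D·R_D = 15 − 2.6×0.82 = 12.9 V.
Saturation requires V_DS ≥ V_GS − V_t = 1.86 V; 12.9 ≥ 1.86 ✓.

I_D ≈ 2.6 mA, V_DS ≈ 13 V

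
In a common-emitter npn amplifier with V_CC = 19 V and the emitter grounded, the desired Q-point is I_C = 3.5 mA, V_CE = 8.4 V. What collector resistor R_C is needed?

R_C ≈ 3 kΩ

Collector loop: V_CC = I_C·R_C + V_CE.
R_C = (V_CC − V_CE)/I_C = (19 − 8.4)/3.5 = 3.03 kΩ.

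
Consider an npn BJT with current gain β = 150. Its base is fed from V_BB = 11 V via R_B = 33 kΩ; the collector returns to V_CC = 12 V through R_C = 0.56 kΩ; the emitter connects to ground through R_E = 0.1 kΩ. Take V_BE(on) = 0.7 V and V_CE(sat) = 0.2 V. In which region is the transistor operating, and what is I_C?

saturation; I_C ≈ 18 mA

Assume active: I_B = (11 − 0.7)/(33 + 151×0.1) = 0.214 mA, I_C = β·I_B = 32.1 mA.
Then V_CE = 12 − 32.1×0.56 − 32.3×0.1 = -9.22 V < 0.2 V — the active assumption fails.
Re-solve with V_CE = 0.2 V. KCL at the emitter: V_E/R_E = (V_BB−0.7−V_E)/R_B + (V_CC−0.2−V_E)/R_C, giving V_E = 1.81 V.
I_C = (V_CC − 0.2 − V_E)/R_C = (11.8 − 1.81)/0.56 = 17.8 mA.
Check: I_B = (10.3 − 1.81)/33 = 0.257 mA, and β·I_B = 38.6 mA > I_C, confirming saturation.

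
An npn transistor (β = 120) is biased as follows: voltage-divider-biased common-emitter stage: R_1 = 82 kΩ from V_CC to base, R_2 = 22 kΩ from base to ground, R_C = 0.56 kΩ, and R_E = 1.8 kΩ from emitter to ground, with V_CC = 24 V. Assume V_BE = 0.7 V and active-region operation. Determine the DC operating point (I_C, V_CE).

I_C ≈ 2.2 mA, V_CE ≈ 19 V

Thevenize the base divider: V_Th = V_CC·R_2/(R_1+R_2) = 24×22/104 = 5.08 V, R_Th = R_1‖R_2 = 17.3 kΩ.
Base-emitter loop: V_Th = I_B·R_Th + V_BE + (β+1)I_B·R_E, so I_B = (5.08 − 0.7) / (17.3 + 121×1.8) = 0.0186 mA.
I_C = β·I_B = 120×0.0186 = 2.23 mA, and I_E = (β+1)I_B = 2.25 mA.
V_CE = V_CC − I_C·R_C − I_E·R_E = 24 − 2.23×0.56 − 2.25×1.8 = 18.7 V.
V_CE = 18.7 V > 0.2 V confirms active-region operation.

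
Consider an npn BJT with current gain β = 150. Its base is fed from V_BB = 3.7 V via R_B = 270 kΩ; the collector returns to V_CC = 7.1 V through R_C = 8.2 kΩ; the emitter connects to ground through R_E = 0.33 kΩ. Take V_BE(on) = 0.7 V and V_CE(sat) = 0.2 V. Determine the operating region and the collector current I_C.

Assume active: I_B = (3.7 − 0.7)/(270 + 151×0.33) = 0.00938 mA, I_C = β·I_B = 1.41 mA.
Then V_CE = 7.1 − 1.41×8.2 − 1.42×0.33 = -4.9 V < 0.2 V — the active assumption fails.
Re-solve with V_CE = 0.2 V. KCL at the emitter: V_E/R_E = (V_BB−0.7−V_E)/R_B + (V_CC−0.2−V_E)/R_C, giving V_E = 0.27 V.
I_C = (V_CC − 0.2 − V_E)/R_C = (6.9 − 0.27)/8.2 = 0.809 mA.
Check: I_B = (3 − 0.27)/270 = 0.0101 mA, and β·I_B = 1.52 mA > I_C, confirming saturation.

saturation; I_C ≈ 0.81 mA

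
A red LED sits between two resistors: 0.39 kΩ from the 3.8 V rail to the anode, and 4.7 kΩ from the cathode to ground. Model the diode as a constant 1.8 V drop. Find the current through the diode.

The two resistors are in series with the diode, so KVL gives 3.8 = I·0.39 + 1.8 + I·4.7.
I = (3.8 − 1.8) / (0.39 + 4.7) kΩ = 2 / 5.09 = 0.393 mA.

I ≈ 0.39 mA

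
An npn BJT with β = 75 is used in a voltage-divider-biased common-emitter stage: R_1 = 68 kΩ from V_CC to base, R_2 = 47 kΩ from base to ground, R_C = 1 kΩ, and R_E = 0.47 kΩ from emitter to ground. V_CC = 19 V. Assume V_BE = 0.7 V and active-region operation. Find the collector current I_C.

I_C ≈ 8.3 mA

Thevenize the base divider: V_Th = V_CC·R_2/(R_1+R_2) = 19×47/115 = 7.77 V, R_Th = R_1‖R_2 = 27.8 kΩ.
Base-emitter loop: V_Th = I_B·R_Th + V_BE + (β+1)I_B·R_E, so I_B = (7.77 − 0.7) / (27.8 + 76×0.47) = 0.111 mA.
I_C = β·I_B = 75×0.111 = 8.34 mA, and I_E = (β+1)I_B = 8.45 mA.
V_CE = V_CC − I_C·R_C − I_E·R_E = 19 − 8.34×1 − 8.45×0.47 = 6.68 V.
V_CE = 6.68 V > 0.2 V confirms active-region operation.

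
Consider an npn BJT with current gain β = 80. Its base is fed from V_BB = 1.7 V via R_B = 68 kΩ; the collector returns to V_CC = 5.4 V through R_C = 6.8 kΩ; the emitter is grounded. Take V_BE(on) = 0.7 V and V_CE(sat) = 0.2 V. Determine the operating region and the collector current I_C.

Assume active: I_B = (1.7 − 0.7)/68 = 0.0147 mA, giving I_C = β·I_B = 1.18 mA.
But then V_CE = 5.4 − 1.18×6.8 = -2.6 V < V_CE(sat) = 0.2 V — impossible in the active region.
So the transistor is saturated. With V_CE = 0.2 V, I_C = (V_CC − 0.2)/R_C = 5.2/6.8 = 0.765 mA.
Check: β·I_B = 1.18 mA > I_C = 0.765 mA, confirming saturation.

saturation; I_C ≈ 0.76 mA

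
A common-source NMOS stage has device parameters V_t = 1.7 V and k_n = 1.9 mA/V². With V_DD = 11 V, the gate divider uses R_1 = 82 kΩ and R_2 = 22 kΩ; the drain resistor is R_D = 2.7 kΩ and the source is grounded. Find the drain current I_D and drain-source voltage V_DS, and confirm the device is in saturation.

V_G = V_DD·R_2/(R_1+R_2) = 11×22/104 = 2.33 V. With the source grounded, V_GS = V_G = 2.33 V.
Assume saturation: I_D = (k_n/2)(V_GS − V_t)² = (1.9/2)×(2.33 − 1.7)² = 0.95×0.627² = 0.373 mA.
V_DS = V_DD − I_D·R_D = 11 − 0.373×2.7 = 9.99 V.
Saturation requires V_DS ≥ V_GS − V_t = 0.627 V; 9.99 ≥ 0.627 ✓.

I_D ≈ 0.37 mA, V_DS ≈ 10 V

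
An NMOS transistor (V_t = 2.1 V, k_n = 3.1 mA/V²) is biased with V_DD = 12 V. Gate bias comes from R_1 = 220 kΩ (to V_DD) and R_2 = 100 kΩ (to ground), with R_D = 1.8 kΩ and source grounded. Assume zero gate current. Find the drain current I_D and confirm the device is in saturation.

I_D ≈ 4.2 mA

V_G = V_DD·R_2/(R_1+R_2) = 12×100/320 = 3.75 V. With the source grounded, V_GS = V_G = 3.75 V.
Assume saturation: I_D = (k_n/2)(V_GS − V_t)² = (3.1/2)×(3.75 − 2.1)² = 1.55×1.65² = 4.22 mA.
V_DS = V_DD − I_D·R_D = 12 − 4.22×1.8 = 4.4 V.
Saturation requires V_DS ≥ V_GS − V_t = 1.65 V; 4.4 ≥ 1.65 ✓.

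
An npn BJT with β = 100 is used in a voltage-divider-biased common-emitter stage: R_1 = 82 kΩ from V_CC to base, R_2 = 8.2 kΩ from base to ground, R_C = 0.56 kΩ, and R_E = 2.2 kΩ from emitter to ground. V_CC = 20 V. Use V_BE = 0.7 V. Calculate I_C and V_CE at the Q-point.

Thevenize the base divider: V_Th = V_CC·R_2/(R_1+R_2) = 20×8.2/90.2 = 1.82 V, R_Th = R_1‖R_2 = 7.45 kΩ.
Base-emitter loop: V_Th = I_B·R_Th + V_BE + (β+1)I_B·R_E, so I_B = (1.82 − 0.7) / (7.45 + 101×2.2) = 0.00487 mA.
I_C = β·I_B = 100×0.00487 = 0.487 mA, and I_E = (β+1)I_B = 0.492 mA.
V_CE = V_CC − I_C·R_C − I_E·R_E = 20 − 0.487×0.56 − 0.492×2.2 = 18.6 V.
V_CE = 18.6 V > 0.2 V confirms active-region operation.

I_C ≈ 0.49 mA, V_CE ≈ 19 V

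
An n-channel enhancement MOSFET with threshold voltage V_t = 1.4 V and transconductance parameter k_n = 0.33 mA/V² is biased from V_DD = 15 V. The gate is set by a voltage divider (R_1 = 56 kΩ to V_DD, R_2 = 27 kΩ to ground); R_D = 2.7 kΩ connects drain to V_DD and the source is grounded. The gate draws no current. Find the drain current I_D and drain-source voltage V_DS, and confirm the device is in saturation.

V_G = V_DD·R_2/(R_1+R_2) = 15×27/83 = 4.88 V. With the source grounded, V_GS = V_G = 4.88 V.
Assume saturation: I_D = (k_n/2)(V_GS − V_t)² = (0.33/2)×(4.88 − 1.4)² = 0.165×3.48² = 2 mA.
V_DS = V_DD − I_D·R_D = 15 − 2×2.7 = 9.61 V.
Saturation requires V_DS ≥ V_GS − V_t = 3.48 V; 9.61 ≥ 3.48 ✓.

I_D ≈ 2 mA, V_DS ≈ 9.6 V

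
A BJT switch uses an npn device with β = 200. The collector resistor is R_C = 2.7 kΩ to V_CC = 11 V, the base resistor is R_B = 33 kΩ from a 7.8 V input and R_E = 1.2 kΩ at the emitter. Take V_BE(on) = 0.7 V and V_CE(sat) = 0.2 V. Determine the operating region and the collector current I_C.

saturation; I_C ≈ 2.7 mA

Assume active: I_B = (7.8 − 0.7)/(33 + 201×1.2) = 0.0259 mA, I_C = β·I_B = 5.18 mA.
Then V_CE = 11 − 5.18×2.7 − 5.2×1.2 = -9.23 V < 0.2 V — the active assumption fails.
Re-solve with V_CE = 0.2 V. KCL at the emitter: V_E/R_E = (V_BB−0.7−V_E)/R_B + (V_CC−0.2−V_E)/R_C, giving V_E = 3.42 V.
I_C = (V_CC − 0.2 − V_E)/R_C = (10.8 − 3.42)/2.7 = 2.73 mA.
Check: I_B = (7.1 − 3.42)/33 = 0.112 mA, and β·I_B = 22.3 mA > I_C, confirming saturation.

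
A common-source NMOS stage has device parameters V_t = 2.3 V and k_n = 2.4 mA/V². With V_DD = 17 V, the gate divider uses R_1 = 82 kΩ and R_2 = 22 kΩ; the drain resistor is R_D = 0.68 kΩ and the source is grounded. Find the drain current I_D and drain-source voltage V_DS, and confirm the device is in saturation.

I_D ≈ 2 mA, V_DS ≈ 16 V

V_G = V_DD·R_2/(R_1+R_2) = 17×22/104 = 3.6 V. With the source grounded, V_GS = V_G = 3.6 V.
Assume saturation: I_D = (k_n/2)(V_GS − V_t)² = (2.4/2)×(3.6 − 2.3)² = 1.2×1.3² = 2.02 mA.
V_DS = V_DD − I_D·R_D = 17 − 2.02×0.68 = 15.6 V.
Saturation requires V_DS ≥ V_GS − V_t = 1.3 V; 15.6 ≥ 1.3 ✓.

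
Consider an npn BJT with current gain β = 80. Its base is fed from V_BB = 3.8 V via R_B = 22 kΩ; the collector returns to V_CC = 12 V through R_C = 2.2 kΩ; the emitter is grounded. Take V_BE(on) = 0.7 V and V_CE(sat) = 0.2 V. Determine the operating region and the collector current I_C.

Assume active: I_B = (3.8 − 0.7)/22 = 0.141 mA, giving I_C = β·I_B = 11.3 mA.
But then V_CE = 12 − 11.3×2.2 = -12.8 V < V_CE(sat) = 0.2 V — impossible in the active region.
So the transistor is saturated. With V_CE = 0.2 V, I_C = (V_CC − 0.2)/R_C = 11.8/2.2 = 5.36 mA.
Check: β·I_B = 11.3 mA > I_C = 5.36 mA, confirming saturation.

saturation; I_C ≈ 5.4 mA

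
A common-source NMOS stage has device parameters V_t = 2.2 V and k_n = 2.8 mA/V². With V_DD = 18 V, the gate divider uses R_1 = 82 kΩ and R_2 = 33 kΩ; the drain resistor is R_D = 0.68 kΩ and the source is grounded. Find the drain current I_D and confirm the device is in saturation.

V_G = V_DD·R_2/(R_1+R_2) = 18×33/115 = 5.17 V. With the source grounded, V_GS = V_G = 5.17 V.
Assume saturation: I_D = (k_n/2)(V_GS − V_t)² = (2.8/2)×(5.17 − 2.2)² = 1.4×2.97² = 12.3 mA.
V_DS = V_DD − I_D·R_D = 18 − 12.3×0.68 = 9.63 V.
Saturation requires V_DS ≥ V_GS − V_t = 2.97 V; 9.63 ≥ 2.97 ✓.

I_D ≈ 12 mA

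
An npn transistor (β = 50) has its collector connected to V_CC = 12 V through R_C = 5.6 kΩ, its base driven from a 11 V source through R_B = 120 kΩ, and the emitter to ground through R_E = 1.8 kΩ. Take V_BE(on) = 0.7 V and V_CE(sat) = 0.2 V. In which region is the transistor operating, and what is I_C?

Assume active: I_B = (11 − 0.7)/(120 + 51×1.8) = 0.0486 mA, I_C = β·I_B = 2.43 mA.
Then V_CE = 12 − 2.43×5.6 − 2.48×1.8 = -6.08 V < 0.2 V — the active assumption fails.
Re-solve with V_CE = 0.2 V. KCL at the emitter: V_E/R_E = (V_BB−0.7−V_E)/R_B + (V_CC−0.2−V_E)/R_C, giving V_E = 2.95 V.
I_C = (V_CC − 0.2 − V_E)/R_C = (11.8 − 2.95)/5.6 = 1.58 mA.
Check: I_B = (10.3 − 2.95)/120 = 0.0612 mA, and β·I_B = 3.06 mA > I_C, confirming saturation.

saturation; I_C ≈ 1.6 mA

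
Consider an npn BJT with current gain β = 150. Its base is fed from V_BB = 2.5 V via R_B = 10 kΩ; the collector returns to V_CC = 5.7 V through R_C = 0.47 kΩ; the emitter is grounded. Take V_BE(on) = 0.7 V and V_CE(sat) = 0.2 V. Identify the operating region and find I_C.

saturation; I_C ≈ 12 mA

Assume active: I_B = (2.5 − 0.7)/10 = 0.18 mA, giving I_C = β·I_B = 27 mA.
But then V_CE = 5.7 − 27×0.47 = -6.99 V < V_CE(sat) = 0.2 V — impossible in the active region.
So the transistor is saturated. With V_CE = 0.2 V, I_C = (V_CC − 0.2)/R_C = 5.5/0.47 = 11.7 mA.
Check: β·I_B = 27 mA > I_C = 11.7 mA, confirming saturation.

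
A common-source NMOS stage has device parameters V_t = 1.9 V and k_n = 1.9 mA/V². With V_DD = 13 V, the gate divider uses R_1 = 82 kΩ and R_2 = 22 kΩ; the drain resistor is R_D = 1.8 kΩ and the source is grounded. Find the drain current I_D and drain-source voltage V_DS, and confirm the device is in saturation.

V_G = V_DD·R_2/(R_1+R_2) = 13×22/104 = 2.75 V. With the source grounded, V_GS = V_G = 2.75 V.
Assume saturation: I_D = (k_n/2)(V_GS − V_t)² = (1.9/2)×(2.75 − 1.9)² = 0.95×0.85² = 0.686 mA.
V_DS = V_DD − I_D·R_D = 13 − 0.686×1.8 = 11.8 V.
Saturation requires V_DS ≥ V_GS − V_t = 0.85 V; 11.8 ≥ 0.85 ✓.

I_D ≈ 0.69 mA, V_DS ≈ 12 V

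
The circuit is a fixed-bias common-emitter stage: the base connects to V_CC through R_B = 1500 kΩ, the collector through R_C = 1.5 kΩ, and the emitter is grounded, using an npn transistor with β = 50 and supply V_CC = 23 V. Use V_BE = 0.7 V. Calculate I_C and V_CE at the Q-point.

Base loop: V_CC = I_B·R_B + V_BE, so I_B = (23 − 0.7)/1500 kΩ = 0.0149 mA.
In the active region I_C = β·I_B = 50 × 0.0149 = 0.743 mA.
Collector loop: V_CE = V_CC − I_C·R_C = 23 − 0.743×1.5 = 21.9 V.
Since V_CE = 21.9 V > V_CE(sat) ≈ 0.2 V, the transistor is in the active region as assumed.

I_C ≈ 0.74 mA, V_CE ≈ 22 V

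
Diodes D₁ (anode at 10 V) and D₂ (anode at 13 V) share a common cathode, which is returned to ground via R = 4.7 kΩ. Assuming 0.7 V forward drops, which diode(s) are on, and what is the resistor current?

Assume both conduct. Then node N would need to be at both 10−0.7 = 9.3 V and 13−0.7 = 12.3 V, which is impossible.
Assume only D₂ conducts: V_N = 13 − 0.7 = 12.3 V, so I_R = 12.3/4.7 = 2.62 mA.
Check D₁: its anode-to-cathode voltage is 10 − 12.3 = -2.3 V < 0.7 V, so it is off. The assumption is consistent.

Only D₂ conducts; I_R ≈ 2.6 mA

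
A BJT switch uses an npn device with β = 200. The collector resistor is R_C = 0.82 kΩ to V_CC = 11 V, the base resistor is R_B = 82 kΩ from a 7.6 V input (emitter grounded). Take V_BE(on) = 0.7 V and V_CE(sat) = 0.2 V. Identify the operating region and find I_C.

saturation; I_C ≈ 13 mA

Assume active: I_B = (7.6 − 0.7)/82 = 0.0841 mA, giving I_C = β·I_B = 16.8 mA.
But then V_CE = 11 − 16.8×0.82 = -2.8 V < V_CE(sat) = 0.2 V — impossible in the active region.
So the transistor is saturated. With V_CE = 0.2 V, I_C = (V_CC − 0.2)/R_C = 10.8/0.82 = 13.2 mA.
Check: β·I_B = 16.8 mA > I_C = 13.2 mA, confirming saturation.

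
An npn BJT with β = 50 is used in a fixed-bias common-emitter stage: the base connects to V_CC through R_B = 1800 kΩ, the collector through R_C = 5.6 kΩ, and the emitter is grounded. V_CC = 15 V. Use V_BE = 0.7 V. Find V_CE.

V_CE ≈ 13 V

Base loop: V_CC = I_B·R_B + V_BE, so I_B = (15 − 0.7)/1800 kΩ = 0.00794 mA.
In the active region I_C = β·I_B = 50 × 0.00794 = 0.397 mA.
Collector loop: V_CE = V_CC − I_C·R_C = 15 − 0.397×5.6 = 12.8 V.
Since V_CE = 12.8 V > V_CE(sat) ≈ 0.2 V, the transistor is in the active region as assumed.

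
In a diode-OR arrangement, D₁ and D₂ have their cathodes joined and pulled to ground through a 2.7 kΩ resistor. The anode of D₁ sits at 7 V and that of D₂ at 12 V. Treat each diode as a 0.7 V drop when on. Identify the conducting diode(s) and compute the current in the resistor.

Assume both conduct. Then node N would need to be at both 7−0.7 = 6.3 V and 12−0.7 = 11.3 V, which is impossible.
Assume only D₂ conducts: V_N = 12 − 0.7 = 11.3 V, so I_R = 11.3/2.7 = 4.19 mA.
Check D₁: its anode-to-cathode voltage is 7 − 11.3 = -4.3 V < 0.7 V, so it is off. The assumption is consistent.

Only D₂ conducts; I_R ≈ 4.2 mA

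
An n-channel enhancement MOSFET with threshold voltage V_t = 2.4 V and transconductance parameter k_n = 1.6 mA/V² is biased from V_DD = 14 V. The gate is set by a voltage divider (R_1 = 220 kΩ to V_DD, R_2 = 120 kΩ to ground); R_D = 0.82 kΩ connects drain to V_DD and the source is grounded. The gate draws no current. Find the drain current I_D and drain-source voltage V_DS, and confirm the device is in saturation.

V_G = V_DD·R_2/(R_1+R_2) = 14×120/340 = 4.94 V. With the source grounded, V_GS = V_G = 4.94 V.
Assume saturation: I_D = (k_n/2)(V_GS − V_t)² = (1.6/2)×(4.94 − 2.4)² = 0.8×2.54² = 5.17 mA.
V_DS = V_DD − I_D·R_D = 14 − 5.17×0.82 = 9.76 V.
Saturation requires V_DS ≥ V_GS − V_t = 2.54 V; 9.76 ≥ 2.54 ✓.

I_D ≈ 5.2 mA, V_DS ≈ 9.8 V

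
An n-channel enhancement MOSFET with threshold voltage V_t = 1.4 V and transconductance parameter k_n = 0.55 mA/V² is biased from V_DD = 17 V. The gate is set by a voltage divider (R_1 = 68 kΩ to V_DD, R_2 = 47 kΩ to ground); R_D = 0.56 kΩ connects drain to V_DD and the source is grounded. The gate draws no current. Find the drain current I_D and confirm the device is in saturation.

I_D ≈ 8.5 mA

V_G = V_DD·R_2/(R_1+R_2) = 17×47/115 = 6.95 V. With the source grounded, V_GS = V_G = 6.95 V.
Assume saturation: I_D = (k_n/2)(V_GS − V_t)² = (0.55/2)×(6.95 − 1.4)² = 0.275×5.55² = 8.46 mA.
V_DS = V_DD − I_D·R_D = 17 − 8.46×0.56 = 12.3 V.
Saturation requires V_DS ≥ V_GS − V_t = 5.55 V; 12.3 ≥ 5.55 ✓.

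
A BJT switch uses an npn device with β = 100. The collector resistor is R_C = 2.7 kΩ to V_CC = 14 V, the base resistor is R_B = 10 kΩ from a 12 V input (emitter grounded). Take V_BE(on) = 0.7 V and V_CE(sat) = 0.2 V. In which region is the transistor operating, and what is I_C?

Assume active: I_B = (12 − 0.7)/10 = 1.13 mA, giving I_C = β·I_B = 113 mA.
But then V_CE = 14 − 113×2.7 = -291 V < V_CE(sat) = 0.2 V — impossible in the active region.
So the transistor is saturated. With V_CE = 0.2 V, I_C = (V_CC − 0.2)/R_C = 13.8/2.7 = 5.11 mA.
Check: β·I_B = 113 mA > I_C = 5.11 mA, confirming saturation.

saturation; I_C ≈ 5.1 mA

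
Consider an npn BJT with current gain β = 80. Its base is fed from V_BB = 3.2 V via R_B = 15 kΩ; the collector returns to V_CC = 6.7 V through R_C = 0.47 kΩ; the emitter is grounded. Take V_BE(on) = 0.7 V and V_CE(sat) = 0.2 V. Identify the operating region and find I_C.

active; I_C ≈ 13 mA

Assume active. Base-emitter loop: I_B = (V_BB − V_BE)/R_B = (3.2 − 0.7)/15 = 0.167 mA.
I_C = β·I_B = 80×0.167 = 13.3 mA.
V_CE = V_CC − I_C·R_C = 6.7 − 13.3×0.47 = 0.433 V > V_CE(sat), so the active-region assumption holds.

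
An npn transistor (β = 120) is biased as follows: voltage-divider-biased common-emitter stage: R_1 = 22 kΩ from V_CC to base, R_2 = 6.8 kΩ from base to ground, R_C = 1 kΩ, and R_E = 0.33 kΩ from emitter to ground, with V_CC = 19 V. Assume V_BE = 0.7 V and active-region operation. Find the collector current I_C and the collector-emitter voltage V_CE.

I_C ≈ 10 mA, V_CE ≈ 5.6 V

Thevenize the base divider: V_Th = V_CC·R_2/(R_1+R_2) = 19×6.8/28.8 = 4.49 V, R_Th = R_1‖R_2 = 5.19 kΩ.
Base-emitter loop: V_Th = I_B·R_Th + V_BE + (β+1)I_B·R_E, so I_B = (4.49 − 0.7) / (5.19 + 121×0.33) = 0.0839 mA.
I_C = β·I_B = 120×0.0839 = 10.1 mA, and I_E = (β+1)I_B = 10.2 mA.
V_CE = V_CC − I_C·R_C − I_E·R_E = 19 − 10.1×1 − 10.2×0.33 = 5.58 V.
V_CE = 5.58 V > 0.2 V confirms active-region operation.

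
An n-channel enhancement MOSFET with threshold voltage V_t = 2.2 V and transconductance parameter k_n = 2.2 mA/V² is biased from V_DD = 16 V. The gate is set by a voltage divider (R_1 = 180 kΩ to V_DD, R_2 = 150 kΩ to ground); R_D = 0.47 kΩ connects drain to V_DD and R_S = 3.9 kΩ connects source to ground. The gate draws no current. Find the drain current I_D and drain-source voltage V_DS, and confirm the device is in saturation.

I_D ≈ 1.1 mA, V_DS ≈ 11 V

V_G = V_DD·R_2/(R_1+R_2) = 16×150/330 = 7.27 V.
Assume saturation: I_D = (k_n/2)(V_GS − V_t)² with V_GS = V_G − I_D·R_S = 7.27 − 3.9·I_D.
Substituting gives 16.7·I_D² − 44.5·I_D + 28.3 = 0, with roots I_D = 1.05 or 1.61 mA.
The root I_D = 1.61 mA gives V_GS = 0.99 V ≤ V_t, so take I_D = 1.05 mA.
Then V_GS = 3.18 V and V_DS = V_DD − I_D(R_D+R_S) = 16 − 1.05×4.37 = 11.4 V.
Saturation requires V_DS ≥ V_GS − V_t = 0.977 V; 11.4 ≥ 0.977 ✓.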